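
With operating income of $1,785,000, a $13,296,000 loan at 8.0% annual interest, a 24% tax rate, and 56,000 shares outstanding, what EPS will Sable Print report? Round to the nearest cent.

Pre-tax income = $1,785,000 − $1,063,680.00 = $721,320.00.
Net income = $721,320.00 × (1 − 0.24) = $548,203.20.
Per share: $548,203.20 / 56,000 shares = $9.79.

$9.79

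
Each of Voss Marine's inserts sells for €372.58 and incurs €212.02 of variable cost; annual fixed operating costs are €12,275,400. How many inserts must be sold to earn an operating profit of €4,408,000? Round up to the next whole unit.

103,908 inserts

Unit CM = price − variable cost = €372.58 − €212.02 = €160.56.
Need Q such that Q × €160.56 − €12,275,400 = €4,408,000, i.e. Q = €16,683,400 / €160.56 = 103,907.57 → 103,908.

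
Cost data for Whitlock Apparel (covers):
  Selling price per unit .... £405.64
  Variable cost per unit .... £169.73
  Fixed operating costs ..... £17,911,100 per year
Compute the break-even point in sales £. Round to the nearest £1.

CM per unit = £405.64 − £169.73 = £235.91; CM ratio = £235.91 / £405.64 = 0.5816.
Break-even revenue = fixed costs × price ÷ CM = £17,911,100 × £405.64 ÷ £235.91 = £30,797,586.

£30,797,586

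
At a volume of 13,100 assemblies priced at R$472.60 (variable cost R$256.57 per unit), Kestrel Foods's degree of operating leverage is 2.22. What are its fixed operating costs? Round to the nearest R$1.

R$1,555,221

Contribution at this volume is 13,100 × R$216.03 = R$2,829,993.00.
Since DOL = CM ÷ EBIT, EBIT = R$2,829,993.00 ÷ 2.22 = R$1,274,771.62.
And FC = contribution − EBIT = R$2,829,993.00 − R$1,274,771.62 = R$1,555,221.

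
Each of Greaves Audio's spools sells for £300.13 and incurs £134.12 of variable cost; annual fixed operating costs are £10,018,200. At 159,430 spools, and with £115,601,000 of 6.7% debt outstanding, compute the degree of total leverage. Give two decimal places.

3.04

At 159,430 units, contribution = 159,430 × £166.01 = £26,466,974.30.
EBIT = £26,466,974.30 − £10,018,200 = £16,448,774.30. Interest = £7,745,267.00.
DOL = £26,466,974.30 ÷ £16,448,774.30 = 1.6091; DFL = £16,448,774.30 ÷ £8,703,507.30 = 1.8899.
DCL = DOL × DFL = 1.6091 × 1.8899 = 3.0410.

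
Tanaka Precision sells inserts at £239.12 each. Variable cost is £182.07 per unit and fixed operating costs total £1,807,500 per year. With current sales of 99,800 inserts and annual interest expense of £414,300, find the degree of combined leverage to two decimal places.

1.64

At 99,800 units, contribution = 99,800 × £57.05 = £5,693,590.00.
Subtracting fixed costs: EBIT = £5,693,590.00 − £1,807,500 = £3,886,090.00. Interest = £414,300.00, so EBIT − I = £3,471,790.00.
Degree of total leverage = total CM / (EBIT − interest) = £5,693,590.00 / £3,471,790.00 = 1.6400.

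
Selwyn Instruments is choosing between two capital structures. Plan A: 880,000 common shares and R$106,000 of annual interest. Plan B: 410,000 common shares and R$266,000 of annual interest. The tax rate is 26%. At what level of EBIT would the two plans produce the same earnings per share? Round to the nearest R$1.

At indifference, (EBIT − 106,000)(1 − t)/880,000 = (EBIT − 266,000)(1 − t)/410,000.
The (1 − t) factor cancels: (EBIT − 106,000) × 410,000 = (EBIT − 266,000) × 880,000.
EBIT × (880,000 − 410,000) = 266,000 × 880,000 − 106,000 × 410,000 = 190,620,000,000, so EBIT = 190,620,000,000 ÷ 470,000 = 405,574.47.

R$405,574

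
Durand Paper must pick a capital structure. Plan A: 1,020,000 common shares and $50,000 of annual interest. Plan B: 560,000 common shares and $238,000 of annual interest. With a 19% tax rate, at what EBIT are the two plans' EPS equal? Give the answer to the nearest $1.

Set EPS_A = EPS_B: (EBIT − $50,000)(1 − 0.19) ÷ 1,020,000 = (EBIT − $238,000)(1 − 0.19) ÷ 560,000.
Cancelling (1 − t) and cross-multiplying: 560,000·(EBIT − 50,000) = 1,020,000·(EBIT − 238,000).
Solving, EBIT = (238,000·1,020,000 − 50,000·560,000) / (1,020,000 − 560,000) = 214,760,000,000 / 460,000 = 466,869.57.

$466,870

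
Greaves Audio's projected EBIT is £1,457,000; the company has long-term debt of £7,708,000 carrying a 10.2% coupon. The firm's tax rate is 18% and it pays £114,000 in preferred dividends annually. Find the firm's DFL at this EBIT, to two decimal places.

Annual interest charges come to £786,216.00.
Preferred dividends grossed up pre-tax: £114,000 / (1 − 0.18) = £139,024.39.
DFL = EBIT ÷ [EBIT − I − D_p/(1−t)] = £1,457,000 ÷ [£1,457,000 − £786,216.00 − £139,024.39] = £1,457,000 ÷ £531,759.61 = 2.7400.

2.74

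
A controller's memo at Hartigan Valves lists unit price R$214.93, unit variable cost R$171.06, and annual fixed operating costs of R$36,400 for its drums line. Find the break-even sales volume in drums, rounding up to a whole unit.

830 drums

Each unit contributes R$214.93 − R$171.06 = R$43.87.
Units to break even: R$36,400 ÷ R$43.87 = 829.72, rounded up to 830.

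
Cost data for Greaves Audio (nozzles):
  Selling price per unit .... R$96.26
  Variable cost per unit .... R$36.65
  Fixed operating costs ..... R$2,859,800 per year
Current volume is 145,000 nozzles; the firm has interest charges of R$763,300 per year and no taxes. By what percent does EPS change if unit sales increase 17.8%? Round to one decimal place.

At 145,000 units, contribution = 145,000 × R$59.61 = R$8,643,450.00.
EBIT = R$8,643,450.00 − R$2,859,800 = R$5,783,650.00.
After interest of R$763,300.00, pre-tax earnings = R$5,020,350.00.
DCL = total CM / (EBIT − I) = R$8,643,450.00 / R$5,020,350.00 = 1.7217.
EPS therefore changes by 1.7217 × (+17.8%) = +30.6%.

+30.6%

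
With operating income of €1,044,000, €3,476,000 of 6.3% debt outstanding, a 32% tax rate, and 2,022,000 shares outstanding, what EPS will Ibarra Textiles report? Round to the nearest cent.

Interest = €218,988.00, so EBT = €1,044,000 − €218,988.00 = €825,012.00.
Net income = €825,012.00 × (1 − 0.32) = €561,008.16.
EPS = €561,008.16 ÷ 2,022,000 = €0.28.

€0.28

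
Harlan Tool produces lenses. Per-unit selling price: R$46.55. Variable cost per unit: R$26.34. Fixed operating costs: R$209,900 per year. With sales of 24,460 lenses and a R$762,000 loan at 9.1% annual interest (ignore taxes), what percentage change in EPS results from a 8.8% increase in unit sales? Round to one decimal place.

Contribution at this volume is 24,460 × R$20.21 = R$494,336.60.
EBIT = R$494,336.60 − R$209,900 = R$284,436.60.
After interest of R$69,342.00, pre-tax earnings = R$215,094.60.
DCL = total CM / (EBIT − I) = R$494,336.60 / R$215,094.60 = 2.2982.
%ΔEPS = DCL × %ΔSales = 2.2982 × +8.8% = +20.2%.

+20.2%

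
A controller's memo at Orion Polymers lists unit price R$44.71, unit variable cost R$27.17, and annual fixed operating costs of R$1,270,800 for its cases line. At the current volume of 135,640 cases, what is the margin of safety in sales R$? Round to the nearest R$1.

R$2,825,156

Contribution margin per unit = R$44.71 − R$27.17 = R$17.54. Break-even units = R$1,270,800 ÷ R$17.54 = 72,451.54; break-even revenue = 72,451.54 × R$44.71 = R$3,239,308.32.
Current sales = 135,640 × R$44.71 = R$6,064,464.40.
Margin of safety = R$6,064,464.40 − R$3,239,308.32 = R$2,825,156.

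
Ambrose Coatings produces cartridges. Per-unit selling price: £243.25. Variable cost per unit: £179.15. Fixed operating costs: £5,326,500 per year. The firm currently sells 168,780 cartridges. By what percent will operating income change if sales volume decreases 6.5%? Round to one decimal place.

-12.8%

Total contribution margin = 168,780 × £64.10 = £10,818,798.00.
Subtracting fixed costs: EBIT = £10,818,798.00 − £5,326,500 = £5,492,298.00.
Degree of operating leverage = £10,818,798.00 / £5,492,298.00 = 1.9698.
%ΔEBIT = DOL × %ΔSales = 1.9698 × -6.5% = -12.8%.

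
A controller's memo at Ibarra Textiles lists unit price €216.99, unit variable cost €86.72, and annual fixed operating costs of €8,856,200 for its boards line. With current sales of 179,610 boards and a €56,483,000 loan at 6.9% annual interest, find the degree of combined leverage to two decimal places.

2.20

At 179,610 units, contribution = 179,610 × €130.27 = €23,397,794.70.
Subtracting fixed costs: EBIT = €23,397,794.70 − €8,856,200 = €14,541,594.70. Interest = €3,897,327.00, so EBIT − I = €10,644,267.70.
DCL = contribution ÷ (EBIT − I) = €23,397,794.70 ÷ €10,644,267.70 = 2.1982.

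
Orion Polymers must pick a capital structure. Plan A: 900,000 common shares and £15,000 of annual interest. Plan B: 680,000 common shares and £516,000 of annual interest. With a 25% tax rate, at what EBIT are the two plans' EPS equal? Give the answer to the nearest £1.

At indifference, (EBIT − 15,000)(1 − t)/900,000 = (EBIT − 516,000)(1 − t)/680,000.
The (1 − t) factor cancels: (EBIT − 15,000) × 680,000 = (EBIT − 516,000) × 900,000.
EBIT × (900,000 − 680,000) = 516,000 × 900,000 − 15,000 × 680,000 = 454,200,000,000, so EBIT = 454,200,000,000 ÷ 220,000 = 2,064,545.45.

£2,064,545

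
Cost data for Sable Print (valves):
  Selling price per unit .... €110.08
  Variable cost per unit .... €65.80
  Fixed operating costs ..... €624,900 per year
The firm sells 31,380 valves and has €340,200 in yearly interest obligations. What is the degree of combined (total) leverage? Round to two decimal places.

3.27

At 31,380 units, contribution = 31,380 × €44.28 = €1,389,506.40.
EBIT = €1,389,506.40 − €624,900 = €764,606.40. Interest = €340,200.00, so EBIT − I = €424,406.40.
Degree of total leverage = total CM / (EBIT − interest) = €1,389,506.40 / €424,406.40 = 3.2740.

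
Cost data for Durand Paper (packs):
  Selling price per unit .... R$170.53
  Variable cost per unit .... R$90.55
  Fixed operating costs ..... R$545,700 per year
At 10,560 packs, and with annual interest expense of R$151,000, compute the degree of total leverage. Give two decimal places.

5.71

At 10,560 units, contribution = 10,560 × R$79.98 = R$844,588.80.
Subtracting fixed costs: EBIT = R$844,588.80 − R$545,700 = R$298,888.80. Interest = R$151,000.00, so EBIT − I = R$147,888.80.
DCL = contribution ÷ (EBIT − I) = R$844,588.80 ÷ R$147,888.80 = 5.7110.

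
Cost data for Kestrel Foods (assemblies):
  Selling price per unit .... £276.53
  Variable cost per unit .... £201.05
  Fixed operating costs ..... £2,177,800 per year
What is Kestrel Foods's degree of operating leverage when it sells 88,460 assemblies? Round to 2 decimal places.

Contribution at this volume is 88,460 × £75.48 = £6,676,960.80.
Subtracting fixed costs: EBIT = £6,676,960.80 − £2,177,800 = £4,499,160.80.
Degree of operating leverage = £6,676,960.80 / £4,499,160.80 = 1.4840.

1.48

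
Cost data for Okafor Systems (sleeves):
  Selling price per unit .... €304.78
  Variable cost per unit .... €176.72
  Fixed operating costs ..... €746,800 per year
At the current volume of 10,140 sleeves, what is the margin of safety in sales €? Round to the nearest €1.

Each unit contributes €304.78 − €176.72 = €128.06. Break-even units = €746,800 ÷ €128.06 = 5,831.64; break-even revenue = 5,831.64 × €304.78 = €1,777,367.67.
Actual sales revenue = 10,140 × €304.78 = €3,090,469.20.
Margin of safety = €3,090,469.20 − €1,777,367.67 = €1,313,102.

€1,313,102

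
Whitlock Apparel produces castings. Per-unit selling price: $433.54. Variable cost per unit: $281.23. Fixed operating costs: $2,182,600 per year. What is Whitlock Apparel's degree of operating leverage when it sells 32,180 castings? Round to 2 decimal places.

Contribution at this volume is 32,180 × $152.31 = $4,901,335.80.
Operating income = contribution − fixed costs = $4,901,335.80 − $2,182,600 = $2,718,735.80.
Degree of operating leverage = $4,901,335.80 / $2,718,735.80 = 1.8028.

1.80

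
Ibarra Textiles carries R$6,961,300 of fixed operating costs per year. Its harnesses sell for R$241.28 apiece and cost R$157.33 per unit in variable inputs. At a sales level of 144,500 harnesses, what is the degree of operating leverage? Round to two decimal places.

2.35

Contribution at this volume is 144,500 × R$83.95 = R$12,130,775.00.
Subtracting fixed costs: EBIT = R$12,130,775.00 − R$6,961,300 = R$5,169,475.00.
DOL = contribution ÷ EBIT = R$12,130,775.00 ÷ R$5,169,475.00 = 2.3466.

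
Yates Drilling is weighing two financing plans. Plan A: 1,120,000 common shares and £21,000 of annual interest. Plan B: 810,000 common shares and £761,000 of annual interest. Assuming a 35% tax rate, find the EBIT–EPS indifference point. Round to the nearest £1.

Set EPS_A = EPS_B: (EBIT − £21,000)(1 − 0.35) ÷ 1,120,000 = (EBIT − £761,000)(1 − 0.35) ÷ 810,000.
The (1 − t) factor cancels: (EBIT − 21,000) × 810,000 = (EBIT − 761,000) × 1,120,000.
Solving, EBIT = (761,000·1,120,000 − 21,000·810,000) / (1,120,000 − 810,000) = 835,310,000,000 / 310,000 = 2,694,548.39.

£2,694,548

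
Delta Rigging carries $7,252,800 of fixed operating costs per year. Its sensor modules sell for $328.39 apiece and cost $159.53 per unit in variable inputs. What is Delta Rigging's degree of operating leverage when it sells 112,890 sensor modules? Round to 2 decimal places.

1.61

Total contribution margin = 112,890 × $168.86 = $19,062,605.40.
Subtracting fixed costs: EBIT = $19,062,605.40 − $7,252,800 = $11,809,805.40.
So DOL = total CM / EBIT = $19,062,605.40 / $11,809,805.40 = 1.6141.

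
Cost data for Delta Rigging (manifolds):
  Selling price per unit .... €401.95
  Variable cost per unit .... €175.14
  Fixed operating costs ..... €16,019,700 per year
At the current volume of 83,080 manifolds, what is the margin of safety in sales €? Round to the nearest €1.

€5,004,083

Contribution margin per unit = €401.95 − €175.14 = €226.81. Break-even units = €16,019,700 ÷ €226.81 = 70,630.48; break-even revenue = 70,630.48 × €401.95 = €28,389,922.91.
Actual sales revenue = 83,080 × €401.95 = €33,394,006.00.
Margin of safety = €33,394,006.00 − €28,389,922.91 = €5,004,083.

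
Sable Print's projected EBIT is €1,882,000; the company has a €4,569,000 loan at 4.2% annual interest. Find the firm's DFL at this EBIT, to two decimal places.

1.11

Annual interest charges come to €191,898.00.
DFL = EBIT ÷ (EBIT − I) = €1,882,000 ÷ (€1,882,000 − €191,898.00) = €1,882,000 ÷ €1,690,102.00 = 1.1135.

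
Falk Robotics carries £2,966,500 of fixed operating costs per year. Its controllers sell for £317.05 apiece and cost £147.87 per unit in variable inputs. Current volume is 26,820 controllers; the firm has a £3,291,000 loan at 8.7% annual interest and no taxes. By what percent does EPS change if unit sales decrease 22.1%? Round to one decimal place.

Total contribution margin = 26,820 × £169.18 = £4,537,407.60.
EBIT = £4,537,407.60 − £2,966,500 = £1,570,907.60.
After interest of £286,317.00, pre-tax earnings = £1,284,590.60.
Degree of combined leverage = contribution ÷ (EBIT − I) = £4,537,407.60 ÷ £1,284,590.60 = 3.5322.
EPS therefore changes by 3.5322 × (-22.1%) = -78.1%.

-78.1%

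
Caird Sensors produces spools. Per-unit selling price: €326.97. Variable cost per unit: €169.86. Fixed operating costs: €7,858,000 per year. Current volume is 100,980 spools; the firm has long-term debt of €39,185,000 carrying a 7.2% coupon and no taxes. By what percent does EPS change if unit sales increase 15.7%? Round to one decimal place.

+48.0%

Total contribution margin = 100,980 × €157.11 = €15,864,967.80.
Subtracting fixed costs: EBIT = €15,864,967.80 − €7,858,000 = €8,006,967.80.
After interest of €2,821,320.00, pre-tax earnings = €5,185,647.80.
Degree of combined leverage = contribution ÷ (EBIT − I) = €15,864,967.80 ÷ €5,185,647.80 = 3.0594.
%ΔEPS = DCL × %ΔSales = 3.0594 × +15.7% = +48.0%.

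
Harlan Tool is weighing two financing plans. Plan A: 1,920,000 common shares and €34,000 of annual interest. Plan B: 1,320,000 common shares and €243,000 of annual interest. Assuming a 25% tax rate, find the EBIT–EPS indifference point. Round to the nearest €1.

At indifference, (EBIT − 34,000)(1 − t)/1,920,000 = (EBIT − 243,000)(1 − t)/1,320,000.
Cancelling (1 − t) and cross-multiplying: 1,320,000·(EBIT − 34,000) = 1,920,000·(EBIT − 243,000).
EBIT × (1,920,000 − 1,320,000) = 243,000 × 1,920,000 − 34,000 × 1,320,000 = 421,680,000,000, so EBIT = 421,680,000,000 ÷ 600,000 = 702,800.00.

€702,800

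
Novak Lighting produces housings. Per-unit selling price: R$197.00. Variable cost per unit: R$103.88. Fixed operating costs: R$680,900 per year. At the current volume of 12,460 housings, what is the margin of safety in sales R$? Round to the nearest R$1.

Unit CM = price − variable cost = R$197.00 − R$103.88 = R$93.12. Break-even units = R$680,900 ÷ R$93.12 = 7,312.07; break-even revenue = 7,312.07 × R$197.00 = R$1,440,477.88.
Actual sales revenue = 12,460 × R$197.00 = R$2,454,620.00.
Margin of safety = R$2,454,620.00 − R$1,440,477.88 = R$1,014,142.

R$1,014,142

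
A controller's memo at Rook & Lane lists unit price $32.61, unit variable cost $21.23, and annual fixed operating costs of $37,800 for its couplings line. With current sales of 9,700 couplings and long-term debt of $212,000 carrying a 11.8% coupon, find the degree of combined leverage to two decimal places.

2.32

At 9,700 units, contribution = 9,700 × $11.38 = $110,386.00.
Subtracting fixed costs: EBIT = $110,386.00 − $37,800 = $72,586.00. Interest = $25,016.00.
DOL = $110,386.00 ÷ $72,586.00 = 1.5208; DFL = $72,586.00 ÷ $47,570.00 = 1.5259.
Combined leverage = 1.5208 × 1.5259 = 2.3206.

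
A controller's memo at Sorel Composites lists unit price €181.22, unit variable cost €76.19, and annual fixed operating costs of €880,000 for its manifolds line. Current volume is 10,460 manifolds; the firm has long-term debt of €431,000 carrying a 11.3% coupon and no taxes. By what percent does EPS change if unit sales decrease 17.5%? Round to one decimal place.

-113.2%

At 10,460 units, contribution = 10,460 × €105.03 = €1,098,613.80.
Operating income = contribution − fixed costs = €1,098,613.80 − €880,000 = €218,613.80.
After interest of €48,703.00, pre-tax earnings = €169,910.80.
Degree of combined leverage = contribution ÷ (EBIT − I) = €1,098,613.80 ÷ €169,910.80 = 6.4658.
EPS therefore changes by 6.4658 × (-17.5%) = -113.2%.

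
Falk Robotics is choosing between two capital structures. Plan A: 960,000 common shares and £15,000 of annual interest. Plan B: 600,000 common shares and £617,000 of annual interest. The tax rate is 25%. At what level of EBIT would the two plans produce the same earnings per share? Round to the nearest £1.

At indifference, (EBIT − 15,000)(1 − t)/960,000 = (EBIT − 617,000)(1 − t)/600,000.
Cancelling (1 − t) and cross-multiplying: 600,000·(EBIT − 15,000) = 960,000·(EBIT − 617,000).
Solving, EBIT = (617,000·960,000 − 15,000·600,000) / (960,000 − 600,000) = 583,320,000,000 / 360,000 = 1,620,333.33.

£1,620,333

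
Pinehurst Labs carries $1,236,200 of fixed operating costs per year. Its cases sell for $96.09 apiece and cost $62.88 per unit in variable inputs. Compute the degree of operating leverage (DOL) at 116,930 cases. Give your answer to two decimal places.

At 116,930 units, contribution = 116,930 × $33.21 = $3,883,245.30.
Subtracting fixed costs: EBIT = $3,883,245.30 − $1,236,200 = $2,647,045.30.
So DOL = total CM / EBIT = $3,883,245.30 / $2,647,045.30 = 1.4670.

1.47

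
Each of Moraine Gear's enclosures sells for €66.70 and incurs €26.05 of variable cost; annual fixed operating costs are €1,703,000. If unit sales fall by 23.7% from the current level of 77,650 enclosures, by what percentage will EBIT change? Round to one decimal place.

Total contribution margin = 77,650 × €40.65 = €3,156,472.50.
EBIT = €3,156,472.50 − €1,703,000 = €1,453,472.50.
Degree of operating leverage = €3,156,472.50 / €1,453,472.50 = 2.1717.
%ΔEBIT = DOL × %ΔSales = 2.1717 × -23.7% = -51.5%.

-51.5%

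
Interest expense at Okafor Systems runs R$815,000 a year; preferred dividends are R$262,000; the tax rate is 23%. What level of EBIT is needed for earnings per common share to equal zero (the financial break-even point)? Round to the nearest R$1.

R$1,155,260

Preferred dividends are paid after tax, so their pre-tax equivalent is R$262,000 ÷ (1 − 0.23) = R$340,259.74.
Financial break-even EBIT = interest + D_p ÷ (1 − t) = R$815,000 + R$340,259.74 = R$1,155,259.74.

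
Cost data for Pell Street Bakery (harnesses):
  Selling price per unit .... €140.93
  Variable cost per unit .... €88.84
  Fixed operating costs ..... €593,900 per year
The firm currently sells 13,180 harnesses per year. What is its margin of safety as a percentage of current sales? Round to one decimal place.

13.5%

Unit CM = price − variable cost = €140.93 − €88.84 = €52.09. Break-even units = €593,900 ÷ €52.09 = 11,401.42; break-even revenue = 11,401.42 × €140.93 = €1,606,802.21.
Actual sales revenue = 13,180 × €140.93 = €1,857,457.40.
Margin of safety = (€1,857,457.40 − €1,606,802.21) ÷ €1,857,457.40 = 13.5%.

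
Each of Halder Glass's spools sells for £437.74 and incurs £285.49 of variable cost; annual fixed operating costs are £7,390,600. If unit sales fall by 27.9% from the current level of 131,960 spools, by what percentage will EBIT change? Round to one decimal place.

-44.1%

At 131,960 units, contribution = 131,960 × £152.25 = £20,090,910.00.
Operating income = contribution − fixed costs = £20,090,910.00 − £7,390,600 = £12,700,310.00.
DOL = contribution ÷ EBIT = £20,090,910.00 ÷ £12,700,310.00 = 1.5819.
So EBIT moves 1.5819 × (-27.9%) = -44.1%.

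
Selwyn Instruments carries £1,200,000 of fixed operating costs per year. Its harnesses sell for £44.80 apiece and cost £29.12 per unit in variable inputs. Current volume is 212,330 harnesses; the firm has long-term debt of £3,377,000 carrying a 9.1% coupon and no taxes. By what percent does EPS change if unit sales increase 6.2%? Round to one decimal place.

+11.3%

Total contribution margin = 212,330 × £15.68 = £3,329,334.40.
Subtracting fixed costs: EBIT = £3,329,334.40 − £1,200,000 = £2,129,334.40.
After interest of £307,307.00, pre-tax earnings = £1,822,027.40.
DCL = total CM / (EBIT − I) = £3,329,334.40 / £1,822,027.40 = 1.8273.
EPS therefore changes by 1.8273 × (+6.2%) = +11.3%.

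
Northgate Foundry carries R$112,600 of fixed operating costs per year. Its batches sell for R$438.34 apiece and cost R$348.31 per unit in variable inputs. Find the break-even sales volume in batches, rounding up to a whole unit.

Each unit contributes R$438.34 − R$348.31 = R$90.03.
Units to break even: R$112,600 ÷ R$90.03 = 1,250.69, rounded up to 1,251.

1,251 batches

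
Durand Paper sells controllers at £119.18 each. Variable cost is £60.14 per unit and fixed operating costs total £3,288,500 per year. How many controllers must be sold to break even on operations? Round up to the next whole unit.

Unit CM = price − variable cost = £119.18 − £60.14 = £59.04.
Break-even volume = fixed costs ÷ CM per unit = £3,288,500 ÷ £59.04 = 55,699.53, so 55,700 controllers.

55,700 controllers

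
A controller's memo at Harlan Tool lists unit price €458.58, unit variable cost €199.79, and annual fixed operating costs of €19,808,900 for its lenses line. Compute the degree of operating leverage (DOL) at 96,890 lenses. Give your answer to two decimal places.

Total contribution margin = 96,890 × €258.79 = €25,074,163.10.
Operating income = contribution − fixed costs = €25,074,163.10 − €19,808,900 = €5,265,263.10.
So DOL = total CM / EBIT = €25,074,163.10 / €5,265,263.10 = 4.7622.

4.76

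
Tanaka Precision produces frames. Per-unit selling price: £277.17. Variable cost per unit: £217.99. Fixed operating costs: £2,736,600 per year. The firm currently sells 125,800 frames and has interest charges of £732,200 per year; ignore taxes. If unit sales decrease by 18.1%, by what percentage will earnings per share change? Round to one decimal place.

Total contribution margin = 125,800 × £59.18 = £7,444,844.00.
EBIT = £7,444,844.00 − £2,736,600 = £4,708,244.00.
After interest of £732,200.00, pre-tax earnings = £3,976,044.00.
Degree of combined leverage = contribution ÷ (EBIT − I) = £7,444,844.00 ÷ £3,976,044.00 = 1.8724.
%ΔEPS = DCL × %ΔSales = 1.8724 × -18.1% = -33.9%.

-33.9%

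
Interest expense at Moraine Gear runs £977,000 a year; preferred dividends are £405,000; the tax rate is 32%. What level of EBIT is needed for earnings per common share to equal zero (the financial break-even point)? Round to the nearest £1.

Grossing the preferred dividend up to pre-tax terms: £405,000 / (1 − 0.32) = £595,588.24.
EPS = 0 when EBIT covers interest plus the pre-tax preferred burden: £977,000 + £595,588.24 = £1,572,588.24.

£1,572,588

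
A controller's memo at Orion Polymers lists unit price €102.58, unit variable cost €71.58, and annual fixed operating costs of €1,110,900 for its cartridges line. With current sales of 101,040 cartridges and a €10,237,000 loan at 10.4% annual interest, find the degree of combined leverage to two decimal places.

At 101,040 units, contribution = 101,040 × €31.00 = €3,132,240.00.
EBIT = €3,132,240.00 − €1,110,900 = €2,021,340.00. Interest = €1,064,648.00, so EBIT − I = €956,692.00.
Degree of total leverage = total CM / (EBIT − interest) = €3,132,240.00 / €956,692.00 = 3.2740.

3.27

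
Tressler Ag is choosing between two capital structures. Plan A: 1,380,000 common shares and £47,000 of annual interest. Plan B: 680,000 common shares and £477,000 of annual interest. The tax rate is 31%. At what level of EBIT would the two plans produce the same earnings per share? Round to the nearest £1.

At indifference, (EBIT − 47,000)(1 − t)/1,380,000 = (EBIT − 477,000)(1 − t)/680,000.
Cancelling (1 − t) and cross-multiplying: 680,000·(EBIT − 47,000) = 1,380,000·(EBIT − 477,000).
Solving, EBIT = (477,000·1,380,000 − 47,000·680,000) / (1,380,000 − 680,000) = 626,300,000,000 / 700,000 = 894,714.29.

£894,714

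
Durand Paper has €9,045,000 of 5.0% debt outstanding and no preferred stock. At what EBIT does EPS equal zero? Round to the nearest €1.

€452,250

Annual interest = 5.0% × €9,045,000 = €452,250.00.
With no preferred dividends, EPS = 0 when EBIT exactly covers interest, so the financial break-even EBIT is €452,250.00.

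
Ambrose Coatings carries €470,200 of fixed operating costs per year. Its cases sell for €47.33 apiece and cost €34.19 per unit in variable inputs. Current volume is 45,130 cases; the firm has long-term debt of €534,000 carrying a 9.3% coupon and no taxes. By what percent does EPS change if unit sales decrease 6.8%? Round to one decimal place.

At 45,130 units, contribution = 45,130 × €13.14 = €593,008.20.
EBIT = €593,008.20 − €470,200 = €122,808.20.
Interest = €49,662.00, so EBIT − I = €73,146.20.
DCL = total CM / (EBIT − I) = €593,008.20 / €73,146.20 = 8.1072.
EPS therefore changes by 8.1072 × (-6.8%) = -55.1%.

-55.1%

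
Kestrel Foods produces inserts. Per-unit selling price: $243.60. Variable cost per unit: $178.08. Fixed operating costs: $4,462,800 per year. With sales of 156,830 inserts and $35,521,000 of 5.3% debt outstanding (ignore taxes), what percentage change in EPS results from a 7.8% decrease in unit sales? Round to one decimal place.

Total contribution margin = 156,830 × $65.52 = $10,275,501.60.
EBIT = $10,275,501.60 − $4,462,800 = $5,812,701.60.
Interest = $1,882,613.00, so EBIT − I = $3,930,088.60.
Degree of combined leverage = contribution ÷ (EBIT − I) = $10,275,501.60 ÷ $3,930,088.60 = 2.6146.
EPS therefore changes by 2.6146 × (-7.8%) = -20.4%.

-20.4%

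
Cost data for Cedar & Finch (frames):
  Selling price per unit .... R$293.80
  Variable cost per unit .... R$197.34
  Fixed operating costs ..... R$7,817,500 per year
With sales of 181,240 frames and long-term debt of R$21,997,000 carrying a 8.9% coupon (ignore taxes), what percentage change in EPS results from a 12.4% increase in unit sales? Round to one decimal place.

Total contribution margin = 181,240 × R$96.46 = R$17,482,410.40.
Operating income = contribution − fixed costs = R$17,482,410.40 − R$7,817,500 = R$9,664,910.40.
After interest of R$1,957,733.00, pre-tax earnings = R$7,707,177.40.
Degree of combined leverage = contribution ÷ (EBIT − I) = R$17,482,410.40 ÷ R$7,707,177.40 = 2.2683.
%ΔEPS = DCL × %ΔSales = 2.2683 × +12.4% = +28.1%.

+28.1%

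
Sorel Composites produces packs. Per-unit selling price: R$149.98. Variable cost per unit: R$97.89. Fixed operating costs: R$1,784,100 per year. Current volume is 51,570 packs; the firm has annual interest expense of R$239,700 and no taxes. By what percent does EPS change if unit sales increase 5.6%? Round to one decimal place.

+22.7%

Contribution at this volume is 51,570 × R$52.09 = R$2,686,281.30.
EBIT = R$2,686,281.30 − R$1,784,100 = R$902,181.30.
After interest of R$239,700.00, pre-tax earnings = R$662,481.30.
Degree of combined leverage = contribution ÷ (EBIT − I) = R$2,686,281.30 ÷ R$662,481.30 = 4.0549.
EPS therefore changes by 4.0549 × (+5.6%) = +22.7%.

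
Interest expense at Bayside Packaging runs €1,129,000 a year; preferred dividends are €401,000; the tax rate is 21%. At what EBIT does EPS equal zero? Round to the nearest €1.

€1,636,595

Preferred dividends are paid after tax, so their pre-tax equivalent is €401,000 ÷ (1 − 0.21) = €507,594.94.
EPS = 0 when EBIT covers interest plus the pre-tax preferred burden: €1,129,000 + €507,594.94 = €1,636,594.94.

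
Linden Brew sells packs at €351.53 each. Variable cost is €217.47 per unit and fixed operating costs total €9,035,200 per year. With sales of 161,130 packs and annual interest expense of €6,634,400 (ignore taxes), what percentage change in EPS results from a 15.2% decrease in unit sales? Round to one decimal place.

-55.4%

At 161,130 units, contribution = 161,130 × €134.06 = €21,601,087.80.
Subtracting fixed costs: EBIT = €21,601,087.80 − €9,035,200 = €12,565,887.80.
After interest of €6,634,400.00, pre-tax earnings = €5,931,487.80.
DCL = total CM / (EBIT − I) = €21,601,087.80 / €5,931,487.80 = 3.6418.
%ΔEPS = DCL × %ΔSales = 3.6418 × -15.2% = -55.4%.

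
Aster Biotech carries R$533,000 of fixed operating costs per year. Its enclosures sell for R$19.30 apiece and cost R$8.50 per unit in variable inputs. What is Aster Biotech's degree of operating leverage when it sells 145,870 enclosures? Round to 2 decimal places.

Contribution at this volume is 145,870 × R$10.80 = R$1,575,396.00.
Operating income = contribution − fixed costs = R$1,575,396.00 − R$533,000 = R$1,042,396.00.
DOL = contribution ÷ EBIT = R$1,575,396.00 ÷ R$1,042,396.00 = 1.5113.

1.51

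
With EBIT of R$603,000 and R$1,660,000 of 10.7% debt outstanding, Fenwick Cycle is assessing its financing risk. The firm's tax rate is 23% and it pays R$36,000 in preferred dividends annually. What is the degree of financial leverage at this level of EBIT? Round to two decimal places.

1.59

Interest = R$177,620.00.
Pre-tax preferred-dividend burden = R$36,000 ÷ (1 − 0.23) = R$46,753.25.
DFL = EBIT ÷ [EBIT − I − D_p/(1−t)] = R$603,000 ÷ [R$603,000 − R$177,620.00 − R$46,753.25] = R$603,000 ÷ R$378,626.75 = 1.5926.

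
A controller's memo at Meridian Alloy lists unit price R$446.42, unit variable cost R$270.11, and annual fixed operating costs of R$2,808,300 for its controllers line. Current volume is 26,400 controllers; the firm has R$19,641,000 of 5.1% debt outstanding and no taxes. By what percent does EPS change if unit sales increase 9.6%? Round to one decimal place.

At 26,400 units, contribution = 26,400 × R$176.31 = R$4,654,584.00.
Operating income = contribution − fixed costs = R$4,654,584.00 − R$2,808,300 = R$1,846,284.00.
Interest = R$1,001,691.00, so EBIT − I = R$844,593.00.
Degree of combined leverage = contribution ÷ (EBIT − I) = R$4,654,584.00 ÷ R$844,593.00 = 5.5110.
%ΔEPS = DCL × %ΔSales = 5.5110 × +9.6% = +52.9%.

+52.9%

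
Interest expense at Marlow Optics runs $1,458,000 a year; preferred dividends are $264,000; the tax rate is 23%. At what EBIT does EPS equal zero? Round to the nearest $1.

Grossing the preferred dividend up to pre-tax terms: $264,000 / (1 − 0.23) = $342,857.14.
EPS = 0 when EBIT covers interest plus the pre-tax preferred burden: $1,458,000 + $342,857.14 = $1,800,857.14.

$1,800,857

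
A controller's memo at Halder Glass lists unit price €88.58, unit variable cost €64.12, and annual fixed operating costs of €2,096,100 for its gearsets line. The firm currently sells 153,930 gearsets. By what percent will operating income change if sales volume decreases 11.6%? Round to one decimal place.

Total contribution margin = 153,930 × €24.46 = €3,765,127.80.
Subtracting fixed costs: EBIT = €3,765,127.80 − €2,096,100 = €1,669,027.80.
DOL = contribution ÷ EBIT = €3,765,127.80 ÷ €1,669,027.80 = 2.2559.
%ΔEBIT = DOL × %ΔSales = 2.2559 × -11.6% = -26.2%.

-26.2%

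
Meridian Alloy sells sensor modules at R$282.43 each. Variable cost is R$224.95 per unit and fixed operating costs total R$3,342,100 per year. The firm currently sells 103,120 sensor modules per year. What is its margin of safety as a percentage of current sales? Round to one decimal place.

Each unit contributes R$282.43 − R$224.95 = R$57.48. Break-even units = R$3,342,100 ÷ R$57.48 = 58,143.70; break-even revenue = 58,143.70 × R$282.43 = R$16,421,525.80.
Current sales = 103,120 × R$282.43 = R$29,124,181.60.
Margin of safety = (R$29,124,181.60 − R$16,421,525.80) ÷ R$29,124,181.60 = 43.6%.

43.6%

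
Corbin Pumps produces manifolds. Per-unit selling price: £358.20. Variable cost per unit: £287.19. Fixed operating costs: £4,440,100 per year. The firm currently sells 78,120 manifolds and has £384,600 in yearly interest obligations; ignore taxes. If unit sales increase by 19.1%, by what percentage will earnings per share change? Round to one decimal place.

+146.6%

At 78,120 units, contribution = 78,120 × £71.01 = £5,547,301.20.
Operating income = contribution − fixed costs = £5,547,301.20 − £4,440,100 = £1,107,201.20.
After interest of £384,600.00, pre-tax earnings = £722,601.20.
DCL = total CM / (EBIT − I) = £5,547,301.20 / £722,601.20 = 7.6769.
EPS therefore changes by 7.6769 × (+19.1%) = +146.6%.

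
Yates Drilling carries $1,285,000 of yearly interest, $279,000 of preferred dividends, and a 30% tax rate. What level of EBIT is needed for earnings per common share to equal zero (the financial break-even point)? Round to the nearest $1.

Preferred dividends are paid after tax, so their pre-tax equivalent is $279,000 ÷ (1 − 0.30) = $398,571.43.
EPS = 0 when EBIT covers interest plus the pre-tax preferred burden: $1,285,000 + $398,571.43 = $1,683,571.43.

$1,683,571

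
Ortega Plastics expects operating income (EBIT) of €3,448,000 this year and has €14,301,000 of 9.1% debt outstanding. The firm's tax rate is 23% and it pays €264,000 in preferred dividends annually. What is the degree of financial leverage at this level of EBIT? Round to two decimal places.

1.91

Interest = €1,301,391.00.
Preferred dividends grossed up pre-tax: €264,000 / (1 − 0.23) = €342,857.14.
DFL = EBIT ÷ [EBIT − I − D_p/(1−t)] = €3,448,000 ÷ [€3,448,000 − €1,301,391.00 − €342,857.14] = €3,448,000 ÷ €1,803,751.86 = 1.9116.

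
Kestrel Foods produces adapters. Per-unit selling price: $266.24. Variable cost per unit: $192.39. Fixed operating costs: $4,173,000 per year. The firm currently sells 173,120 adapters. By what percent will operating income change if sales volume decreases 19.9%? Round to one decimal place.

-29.5%

Total contribution margin = 173,120 × $73.85 = $12,784,912.00.
EBIT = $12,784,912.00 − $4,173,000 = $8,611,912.00.
DOL = contribution ÷ EBIT = $12,784,912.00 ÷ $8,611,912.00 = 1.4846.
Operating income changes by 1.4846 × -19.9% = -29.5%.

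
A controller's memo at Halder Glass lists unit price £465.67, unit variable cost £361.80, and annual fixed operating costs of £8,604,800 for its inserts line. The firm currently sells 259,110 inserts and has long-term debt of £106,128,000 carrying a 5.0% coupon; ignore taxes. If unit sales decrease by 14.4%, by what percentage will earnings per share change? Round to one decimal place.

-29.8%

Total contribution margin = 259,110 × £103.87 = £26,913,755.70.
Subtracting fixed costs: EBIT = £26,913,755.70 − £8,604,800 = £18,308,955.70.
After interest of £5,306,400.00, pre-tax earnings = £13,002,555.70.
DCL = total CM / (EBIT − I) = £26,913,755.70 / £13,002,555.70 = 2.0699.
EPS therefore changes by 2.0699 × (-14.4%) = -29.8%.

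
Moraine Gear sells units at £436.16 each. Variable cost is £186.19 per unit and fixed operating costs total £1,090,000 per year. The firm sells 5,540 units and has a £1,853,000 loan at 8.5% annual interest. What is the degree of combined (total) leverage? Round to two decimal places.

10.08

Total contribution margin = 5,540 × £249.97 = £1,384,833.80.
Subtracting fixed costs: EBIT = £1,384,833.80 − £1,090,000 = £294,833.80. Interest = £157,505.00, so EBIT − I = £137,328.80.
Degree of total leverage = total CM / (EBIT − interest) = £1,384,833.80 / £137,328.80 = 10.0841.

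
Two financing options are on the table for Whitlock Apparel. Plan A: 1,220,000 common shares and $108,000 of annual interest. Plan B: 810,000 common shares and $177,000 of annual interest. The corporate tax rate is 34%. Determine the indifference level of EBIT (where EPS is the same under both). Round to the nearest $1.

Set EPS_A = EPS_B: (EBIT − $108,000)(1 − 0.34) ÷ 1,220,000 = (EBIT − $177,000)(1 − 0.34) ÷ 810,000.
Cancelling (1 − t) and cross-multiplying: 810,000·(EBIT − 108,000) = 1,220,000·(EBIT − 177,000).
Solving, EBIT = (177,000·1,220,000 − 108,000·810,000) / (1,220,000 − 810,000) = 128,460,000,000 / 410,000 = 313,317.07.

$313,317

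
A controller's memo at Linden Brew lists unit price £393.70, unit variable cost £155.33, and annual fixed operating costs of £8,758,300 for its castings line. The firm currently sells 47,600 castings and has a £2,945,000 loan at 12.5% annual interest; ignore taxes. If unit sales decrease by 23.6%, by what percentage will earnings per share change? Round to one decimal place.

-120.6%

At 47,600 units, contribution = 47,600 × £238.37 = £11,346,412.00.
EBIT = £11,346,412.00 − £8,758,300 = £2,588,112.00.
After interest of £368,125.00, pre-tax earnings = £2,219,987.00.
DCL = total CM / (EBIT − I) = £11,346,412.00 / £2,219,987.00 = 5.1110.
%ΔEPS = DCL × %ΔSales = 5.1110 × -23.6% = -120.6%.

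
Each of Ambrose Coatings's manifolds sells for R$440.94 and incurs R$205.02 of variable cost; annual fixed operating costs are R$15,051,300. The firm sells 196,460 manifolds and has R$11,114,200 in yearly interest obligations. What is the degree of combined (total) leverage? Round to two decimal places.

2.30

Total contribution margin = 196,460 × R$235.92 = R$46,348,843.20.
EBIT = R$46,348,843.20 − R$15,051,300 = R$31,297,543.20. Interest = R$11,114,200.00, so EBIT − I = R$20,183,343.20.
Degree of total leverage = total CM / (EBIT − interest) = R$46,348,843.20 / R$20,183,343.20 = 2.2964.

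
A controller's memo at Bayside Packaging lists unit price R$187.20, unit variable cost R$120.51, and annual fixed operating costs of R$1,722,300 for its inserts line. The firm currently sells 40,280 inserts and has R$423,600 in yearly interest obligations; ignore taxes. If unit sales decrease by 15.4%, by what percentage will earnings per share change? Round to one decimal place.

-76.6%

Total contribution margin = 40,280 × R$66.69 = R$2,686,273.20.
EBIT = R$2,686,273.20 − R$1,722,300 = R$963,973.20.
After interest of R$423,600.00, pre-tax earnings = R$540,373.20.
Degree of combined leverage = contribution ÷ (EBIT − I) = R$2,686,273.20 ÷ R$540,373.20 = 4.9711.
%ΔEPS = DCL × %ΔSales = 4.9711 × -15.4% = -76.6%.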